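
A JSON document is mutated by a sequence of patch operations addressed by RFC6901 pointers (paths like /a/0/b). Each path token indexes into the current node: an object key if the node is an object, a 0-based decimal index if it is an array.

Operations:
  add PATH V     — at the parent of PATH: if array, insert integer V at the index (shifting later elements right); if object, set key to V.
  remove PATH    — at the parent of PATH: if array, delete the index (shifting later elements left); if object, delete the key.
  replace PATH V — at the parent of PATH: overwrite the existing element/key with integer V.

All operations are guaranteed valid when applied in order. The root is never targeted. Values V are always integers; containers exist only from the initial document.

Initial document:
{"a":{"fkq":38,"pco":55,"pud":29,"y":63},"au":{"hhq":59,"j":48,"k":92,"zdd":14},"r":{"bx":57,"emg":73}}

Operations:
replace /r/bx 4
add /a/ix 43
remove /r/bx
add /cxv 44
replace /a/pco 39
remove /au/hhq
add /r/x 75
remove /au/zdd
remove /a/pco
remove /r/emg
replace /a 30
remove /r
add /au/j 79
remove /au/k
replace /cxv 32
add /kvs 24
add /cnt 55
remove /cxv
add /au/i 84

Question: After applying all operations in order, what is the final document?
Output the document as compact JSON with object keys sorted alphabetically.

After op 1 (replace /r/bx 4): {"a":{"fkq":38,"pco":55,"pud":29,"y":63},"au":{"hhq":59,"j":48,"k":92,"zdd":14},"r":{"bx":4,"emg":73}}
After op 2 (add /a/ix 43): {"a":{"fkq":38,"ix":43,"pco":55,"pud":29,"y":63},"au":{"hhq":59,"j":48,"k":92,"zdd":14},"r":{"bx":4,"emg":73}}
After op 3 (remove /r/bx): {"a":{"fkq":38,"ix":43,"pco":55,"pud":29,"y":63},"au":{"hhq":59,"j":48,"k":92,"zdd":14},"r":{"emg":73}}
After op 4 (add /cxv 44): {"a":{"fkq":38,"ix":43,"pco":55,"pud":29,"y":63},"au":{"hhq":59,"j":48,"k":92,"zdd":14},"cxv":44,"r":{"emg":73}}
After op 5 (replace /a/pco 39): {"a":{"fkq":38,"ix":43,"pco":39,"pud":29,"y":63},"au":{"hhq":59,"j":48,"k":92,"zdd":14},"cxv":44,"r":{"emg":73}}
After op 6 (remove /au/hhq): {"a":{"fkq":38,"ix":43,"pco":39,"pud":29,"y":63},"au":{"j":48,"k":92,"zdd":14},"cxv":44,"r":{"emg":73}}
After op 7 (add /r/x 75): {"a":{"fkq":38,"ix":43,"pco":39,"pud":29,"y":63},"au":{"j":48,"k":92,"zdd":14},"cxv":44,"r":{"emg":73,"x":75}}
After op 8 (remove /au/zdd): {"a":{"fkq":38,"ix":43,"pco":39,"pud":29,"y":63},"au":{"j":48,"k":92},"cxv":44,"r":{"emg":73,"x":75}}
After op 9 (remove /a/pco): {"a":{"fkq":38,"ix":43,"pud":29,"y":63},"au":{"j":48,"k":92},"cxv":44,"r":{"emg":73,"x":75}}
After op 10 (remove /r/emg): {"a":{"fkq":38,"ix":43,"pud":29,"y":63},"au":{"j":48,"k":92},"cxv":44,"r":{"x":75}}
After op 11 (replace /a 30): {"a":30,"au":{"j":48,"k":92},"cxv":44,"r":{"x":75}}
After op 12 (remove /r): {"a":30,"au":{"j":48,"k":92},"cxv":44}
After op 13 (add /au/j 79): {"a":30,"au":{"j":79,"k":92},"cxv":44}
After op 14 (remove /au/k): {"a":30,"au":{"j":79},"cxv":44}
After op 15 (replace /cxv 32): {"a":30,"au":{"j":79},"cxv":32}
After op 16 (add /kvs 24): {"a":30,"au":{"j":79},"cxv":32,"kvs":24}
After op 17 (add /cnt 55): {"a":30,"au":{"j":79},"cnt":55,"cxv":32,"kvs":24}
After op 18 (remove /cxv): {"a":30,"au":{"j":79},"cnt":55,"kvs":24}
After op 19 (add /au/i 84): {"a":30,"au":{"i":84,"j":79},"cnt":55,"kvs":24}

Answer: {"a":30,"au":{"i":84,"j":79},"cnt":55,"kvs":24}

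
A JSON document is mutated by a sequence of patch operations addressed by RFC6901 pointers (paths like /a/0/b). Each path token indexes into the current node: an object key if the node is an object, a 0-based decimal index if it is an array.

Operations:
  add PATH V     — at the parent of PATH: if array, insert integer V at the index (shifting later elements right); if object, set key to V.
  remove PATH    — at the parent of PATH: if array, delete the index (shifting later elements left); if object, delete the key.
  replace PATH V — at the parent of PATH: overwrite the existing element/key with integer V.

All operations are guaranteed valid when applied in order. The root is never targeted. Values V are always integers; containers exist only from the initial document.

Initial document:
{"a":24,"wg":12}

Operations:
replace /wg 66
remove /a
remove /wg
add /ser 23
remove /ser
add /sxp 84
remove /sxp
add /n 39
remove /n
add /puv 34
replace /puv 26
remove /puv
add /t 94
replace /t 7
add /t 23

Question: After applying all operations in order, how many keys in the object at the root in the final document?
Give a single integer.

Answer: 1

Derivation:
After op 1 (replace /wg 66): {"a":24,"wg":66}
After op 2 (remove /a): {"wg":66}
After op 3 (remove /wg): {}
After op 4 (add /ser 23): {"ser":23}
After op 5 (remove /ser): {}
After op 6 (add /sxp 84): {"sxp":84}
After op 7 (remove /sxp): {}
After op 8 (add /n 39): {"n":39}
After op 9 (remove /n): {}
After op 10 (add /puv 34): {"puv":34}
After op 11 (replace /puv 26): {"puv":26}
After op 12 (remove /puv): {}
After op 13 (add /t 94): {"t":94}
After op 14 (replace /t 7): {"t":7}
After op 15 (add /t 23): {"t":23}
Size at the root: 1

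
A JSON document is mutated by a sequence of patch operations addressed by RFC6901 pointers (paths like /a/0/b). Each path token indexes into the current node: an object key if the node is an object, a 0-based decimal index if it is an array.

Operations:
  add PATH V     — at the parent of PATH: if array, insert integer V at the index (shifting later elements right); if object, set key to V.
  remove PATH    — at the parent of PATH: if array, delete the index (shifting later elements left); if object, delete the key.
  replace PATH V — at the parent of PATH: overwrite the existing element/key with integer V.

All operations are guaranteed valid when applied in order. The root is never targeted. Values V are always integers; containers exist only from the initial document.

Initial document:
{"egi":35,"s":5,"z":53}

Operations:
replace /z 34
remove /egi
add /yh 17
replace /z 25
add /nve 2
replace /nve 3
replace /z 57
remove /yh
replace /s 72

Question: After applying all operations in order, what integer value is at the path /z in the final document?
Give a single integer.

Answer: 57

Derivation:
After op 1 (replace /z 34): {"egi":35,"s":5,"z":34}
After op 2 (remove /egi): {"s":5,"z":34}
After op 3 (add /yh 17): {"s":5,"yh":17,"z":34}
After op 4 (replace /z 25): {"s":5,"yh":17,"z":25}
After op 5 (add /nve 2): {"nve":2,"s":5,"yh":17,"z":25}
After op 6 (replace /nve 3): {"nve":3,"s":5,"yh":17,"z":25}
After op 7 (replace /z 57): {"nve":3,"s":5,"yh":17,"z":57}
After op 8 (remove /yh): {"nve":3,"s":5,"z":57}
After op 9 (replace /s 72): {"nve":3,"s":72,"z":57}
Value at /z: 57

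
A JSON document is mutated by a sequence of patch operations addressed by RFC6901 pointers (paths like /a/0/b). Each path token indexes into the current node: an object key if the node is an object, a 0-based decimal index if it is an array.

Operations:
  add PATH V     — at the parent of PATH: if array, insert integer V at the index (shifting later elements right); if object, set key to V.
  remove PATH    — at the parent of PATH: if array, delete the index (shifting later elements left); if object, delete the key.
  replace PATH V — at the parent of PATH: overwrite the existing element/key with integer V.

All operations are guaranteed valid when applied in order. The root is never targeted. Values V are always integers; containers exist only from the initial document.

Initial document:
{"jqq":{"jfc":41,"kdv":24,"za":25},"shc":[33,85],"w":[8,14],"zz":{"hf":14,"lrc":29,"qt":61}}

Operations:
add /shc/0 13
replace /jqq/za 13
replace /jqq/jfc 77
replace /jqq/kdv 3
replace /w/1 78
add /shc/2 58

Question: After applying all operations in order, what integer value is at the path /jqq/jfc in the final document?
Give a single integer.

Answer: 77

Derivation:
After op 1 (add /shc/0 13): {"jqq":{"jfc":41,"kdv":24,"za":25},"shc":[13,33,85],"w":[8,14],"zz":{"hf":14,"lrc":29,"qt":61}}
After op 2 (replace /jqq/za 13): {"jqq":{"jfc":41,"kdv":24,"za":13},"shc":[13,33,85],"w":[8,14],"zz":{"hf":14,"lrc":29,"qt":61}}
After op 3 (replace /jqq/jfc 77): {"jqq":{"jfc":77,"kdv":24,"za":13},"shc":[13,33,85],"w":[8,14],"zz":{"hf":14,"lrc":29,"qt":61}}
After op 4 (replace /jqq/kdv 3): {"jqq":{"jfc":77,"kdv":3,"za":13},"shc":[13,33,85],"w":[8,14],"zz":{"hf":14,"lrc":29,"qt":61}}
After op 5 (replace /w/1 78): {"jqq":{"jfc":77,"kdv":3,"za":13},"shc":[13,33,85],"w":[8,78],"zz":{"hf":14,"lrc":29,"qt":61}}
After op 6 (add /shc/2 58): {"jqq":{"jfc":77,"kdv":3,"za":13},"shc":[13,33,58,85],"w":[8,78],"zz":{"hf":14,"lrc":29,"qt":61}}
Value at /jqq/jfc: 77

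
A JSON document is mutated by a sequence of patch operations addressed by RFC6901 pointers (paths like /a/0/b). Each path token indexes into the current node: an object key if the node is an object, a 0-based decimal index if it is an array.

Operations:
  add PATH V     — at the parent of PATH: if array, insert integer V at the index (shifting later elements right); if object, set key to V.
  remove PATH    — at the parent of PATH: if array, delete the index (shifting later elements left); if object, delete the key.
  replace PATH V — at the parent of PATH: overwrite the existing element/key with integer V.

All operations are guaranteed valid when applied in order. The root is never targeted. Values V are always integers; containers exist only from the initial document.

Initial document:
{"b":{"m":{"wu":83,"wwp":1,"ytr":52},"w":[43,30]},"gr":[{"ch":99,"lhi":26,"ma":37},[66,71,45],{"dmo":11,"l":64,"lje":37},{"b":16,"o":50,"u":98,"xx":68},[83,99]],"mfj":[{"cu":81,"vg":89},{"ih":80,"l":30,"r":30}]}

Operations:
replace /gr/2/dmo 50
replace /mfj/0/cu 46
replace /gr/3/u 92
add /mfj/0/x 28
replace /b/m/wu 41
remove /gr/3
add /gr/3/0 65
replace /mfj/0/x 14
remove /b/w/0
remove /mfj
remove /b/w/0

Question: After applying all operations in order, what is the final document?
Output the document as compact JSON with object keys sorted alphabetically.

After op 1 (replace /gr/2/dmo 50): {"b":{"m":{"wu":83,"wwp":1,"ytr":52},"w":[43,30]},"gr":[{"ch":99,"lhi":26,"ma":37},[66,71,45],{"dmo":50,"l":64,"lje":37},{"b":16,"o":50,"u":98,"xx":68},[83,99]],"mfj":[{"cu":81,"vg":89},{"ih":80,"l":30,"r":30}]}
After op 2 (replace /mfj/0/cu 46): {"b":{"m":{"wu":83,"wwp":1,"ytr":52},"w":[43,30]},"gr":[{"ch":99,"lhi":26,"ma":37},[66,71,45],{"dmo":50,"l":64,"lje":37},{"b":16,"o":50,"u":98,"xx":68},[83,99]],"mfj":[{"cu":46,"vg":89},{"ih":80,"l":30,"r":30}]}
After op 3 (replace /gr/3/u 92): {"b":{"m":{"wu":83,"wwp":1,"ytr":52},"w":[43,30]},"gr":[{"ch":99,"lhi":26,"ma":37},[66,71,45],{"dmo":50,"l":64,"lje":37},{"b":16,"o":50,"u":92,"xx":68},[83,99]],"mfj":[{"cu":46,"vg":89},{"ih":80,"l":30,"r":30}]}
After op 4 (add /mfj/0/x 28): {"b":{"m":{"wu":83,"wwp":1,"ytr":52},"w":[43,30]},"gr":[{"ch":99,"lhi":26,"ma":37},[66,71,45],{"dmo":50,"l":64,"lje":37},{"b":16,"o":50,"u":92,"xx":68},[83,99]],"mfj":[{"cu":46,"vg":89,"x":28},{"ih":80,"l":30,"r":30}]}
After op 5 (replace /b/m/wu 41): {"b":{"m":{"wu":41,"wwp":1,"ytr":52},"w":[43,30]},"gr":[{"ch":99,"lhi":26,"ma":37},[66,71,45],{"dmo":50,"l":64,"lje":37},{"b":16,"o":50,"u":92,"xx":68},[83,99]],"mfj":[{"cu":46,"vg":89,"x":28},{"ih":80,"l":30,"r":30}]}
After op 6 (remove /gr/3): {"b":{"m":{"wu":41,"wwp":1,"ytr":52},"w":[43,30]},"gr":[{"ch":99,"lhi":26,"ma":37},[66,71,45],{"dmo":50,"l":64,"lje":37},[83,99]],"mfj":[{"cu":46,"vg":89,"x":28},{"ih":80,"l":30,"r":30}]}
After op 7 (add /gr/3/0 65): {"b":{"m":{"wu":41,"wwp":1,"ytr":52},"w":[43,30]},"gr":[{"ch":99,"lhi":26,"ma":37},[66,71,45],{"dmo":50,"l":64,"lje":37},[65,83,99]],"mfj":[{"cu":46,"vg":89,"x":28},{"ih":80,"l":30,"r":30}]}
After op 8 (replace /mfj/0/x 14): {"b":{"m":{"wu":41,"wwp":1,"ytr":52},"w":[43,30]},"gr":[{"ch":99,"lhi":26,"ma":37},[66,71,45],{"dmo":50,"l":64,"lje":37},[65,83,99]],"mfj":[{"cu":46,"vg":89,"x":14},{"ih":80,"l":30,"r":30}]}
After op 9 (remove /b/w/0): {"b":{"m":{"wu":41,"wwp":1,"ytr":52},"w":[30]},"gr":[{"ch":99,"lhi":26,"ma":37},[66,71,45],{"dmo":50,"l":64,"lje":37},[65,83,99]],"mfj":[{"cu":46,"vg":89,"x":14},{"ih":80,"l":30,"r":30}]}
After op 10 (remove /mfj): {"b":{"m":{"wu":41,"wwp":1,"ytr":52},"w":[30]},"gr":[{"ch":99,"lhi":26,"ma":37},[66,71,45],{"dmo":50,"l":64,"lje":37},[65,83,99]]}
After op 11 (remove /b/w/0): {"b":{"m":{"wu":41,"wwp":1,"ytr":52},"w":[]},"gr":[{"ch":99,"lhi":26,"ma":37},[66,71,45],{"dmo":50,"l":64,"lje":37},[65,83,99]]}

Answer: {"b":{"m":{"wu":41,"wwp":1,"ytr":52},"w":[]},"gr":[{"ch":99,"lhi":26,"ma":37},[66,71,45],{"dmo":50,"l":64,"lje":37},[65,83,99]]}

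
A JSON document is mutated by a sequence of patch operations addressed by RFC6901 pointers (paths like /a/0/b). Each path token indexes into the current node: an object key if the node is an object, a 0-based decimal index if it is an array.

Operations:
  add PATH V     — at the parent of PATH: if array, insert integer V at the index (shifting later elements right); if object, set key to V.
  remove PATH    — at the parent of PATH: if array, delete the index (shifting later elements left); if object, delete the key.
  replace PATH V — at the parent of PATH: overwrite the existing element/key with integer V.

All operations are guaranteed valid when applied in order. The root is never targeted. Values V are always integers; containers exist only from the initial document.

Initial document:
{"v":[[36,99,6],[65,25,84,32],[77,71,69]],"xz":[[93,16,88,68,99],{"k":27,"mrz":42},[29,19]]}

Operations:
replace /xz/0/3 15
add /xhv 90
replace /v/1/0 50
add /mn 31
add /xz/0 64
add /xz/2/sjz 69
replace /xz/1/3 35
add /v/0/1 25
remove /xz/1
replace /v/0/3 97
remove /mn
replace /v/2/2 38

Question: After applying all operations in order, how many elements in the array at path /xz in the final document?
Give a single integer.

Answer: 3

Derivation:
After op 1 (replace /xz/0/3 15): {"v":[[36,99,6],[65,25,84,32],[77,71,69]],"xz":[[93,16,88,15,99],{"k":27,"mrz":42},[29,19]]}
After op 2 (add /xhv 90): {"v":[[36,99,6],[65,25,84,32],[77,71,69]],"xhv":90,"xz":[[93,16,88,15,99],{"k":27,"mrz":42},[29,19]]}
After op 3 (replace /v/1/0 50): {"v":[[36,99,6],[50,25,84,32],[77,71,69]],"xhv":90,"xz":[[93,16,88,15,99],{"k":27,"mrz":42},[29,19]]}
After op 4 (add /mn 31): {"mn":31,"v":[[36,99,6],[50,25,84,32],[77,71,69]],"xhv":90,"xz":[[93,16,88,15,99],{"k":27,"mrz":42},[29,19]]}
After op 5 (add /xz/0 64): {"mn":31,"v":[[36,99,6],[50,25,84,32],[77,71,69]],"xhv":90,"xz":[64,[93,16,88,15,99],{"k":27,"mrz":42},[29,19]]}
After op 6 (add /xz/2/sjz 69): {"mn":31,"v":[[36,99,6],[50,25,84,32],[77,71,69]],"xhv":90,"xz":[64,[93,16,88,15,99],{"k":27,"mrz":42,"sjz":69},[29,19]]}
After op 7 (replace /xz/1/3 35): {"mn":31,"v":[[36,99,6],[50,25,84,32],[77,71,69]],"xhv":90,"xz":[64,[93,16,88,35,99],{"k":27,"mrz":42,"sjz":69},[29,19]]}
After op 8 (add /v/0/1 25): {"mn":31,"v":[[36,25,99,6],[50,25,84,32],[77,71,69]],"xhv":90,"xz":[64,[93,16,88,35,99],{"k":27,"mrz":42,"sjz":69},[29,19]]}
After op 9 (remove /xz/1): {"mn":31,"v":[[36,25,99,6],[50,25,84,32],[77,71,69]],"xhv":90,"xz":[64,{"k":27,"mrz":42,"sjz":69},[29,19]]}
After op 10 (replace /v/0/3 97): {"mn":31,"v":[[36,25,99,97],[50,25,84,32],[77,71,69]],"xhv":90,"xz":[64,{"k":27,"mrz":42,"sjz":69},[29,19]]}
After op 11 (remove /mn): {"v":[[36,25,99,97],[50,25,84,32],[77,71,69]],"xhv":90,"xz":[64,{"k":27,"mrz":42,"sjz":69},[29,19]]}
After op 12 (replace /v/2/2 38): {"v":[[36,25,99,97],[50,25,84,32],[77,71,38]],"xhv":90,"xz":[64,{"k":27,"mrz":42,"sjz":69},[29,19]]}
Size at path /xz: 3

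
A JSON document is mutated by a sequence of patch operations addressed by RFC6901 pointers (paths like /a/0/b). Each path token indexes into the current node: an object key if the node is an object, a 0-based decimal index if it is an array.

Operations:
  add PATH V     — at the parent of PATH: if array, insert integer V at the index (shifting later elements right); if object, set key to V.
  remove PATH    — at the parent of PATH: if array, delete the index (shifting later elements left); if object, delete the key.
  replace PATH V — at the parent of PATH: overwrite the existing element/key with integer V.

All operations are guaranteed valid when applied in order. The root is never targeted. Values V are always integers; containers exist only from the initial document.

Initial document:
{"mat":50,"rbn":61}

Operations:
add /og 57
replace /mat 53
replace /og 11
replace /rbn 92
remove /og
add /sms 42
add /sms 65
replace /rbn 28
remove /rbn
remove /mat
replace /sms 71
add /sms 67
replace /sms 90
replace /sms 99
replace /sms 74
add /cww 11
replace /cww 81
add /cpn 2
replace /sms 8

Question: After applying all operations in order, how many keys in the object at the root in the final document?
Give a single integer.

Answer: 3

Derivation:
After op 1 (add /og 57): {"mat":50,"og":57,"rbn":61}
After op 2 (replace /mat 53): {"mat":53,"og":57,"rbn":61}
After op 3 (replace /og 11): {"mat":53,"og":11,"rbn":61}
After op 4 (replace /rbn 92): {"mat":53,"og":11,"rbn":92}
After op 5 (remove /og): {"mat":53,"rbn":92}
After op 6 (add /sms 42): {"mat":53,"rbn":92,"sms":42}
After op 7 (add /sms 65): {"mat":53,"rbn":92,"sms":65}
After op 8 (replace /rbn 28): {"mat":53,"rbn":28,"sms":65}
After op 9 (remove /rbn): {"mat":53,"sms":65}
After op 10 (remove /mat): {"sms":65}
After op 11 (replace /sms 71): {"sms":71}
After op 12 (add /sms 67): {"sms":67}
After op 13 (replace /sms 90): {"sms":90}
After op 14 (replace /sms 99): {"sms":99}
After op 15 (replace /sms 74): {"sms":74}
After op 16 (add /cww 11): {"cww":11,"sms":74}
After op 17 (replace /cww 81): {"cww":81,"sms":74}
After op 18 (add /cpn 2): {"cpn":2,"cww":81,"sms":74}
After op 19 (replace /sms 8): {"cpn":2,"cww":81,"sms":8}
Size at the root: 3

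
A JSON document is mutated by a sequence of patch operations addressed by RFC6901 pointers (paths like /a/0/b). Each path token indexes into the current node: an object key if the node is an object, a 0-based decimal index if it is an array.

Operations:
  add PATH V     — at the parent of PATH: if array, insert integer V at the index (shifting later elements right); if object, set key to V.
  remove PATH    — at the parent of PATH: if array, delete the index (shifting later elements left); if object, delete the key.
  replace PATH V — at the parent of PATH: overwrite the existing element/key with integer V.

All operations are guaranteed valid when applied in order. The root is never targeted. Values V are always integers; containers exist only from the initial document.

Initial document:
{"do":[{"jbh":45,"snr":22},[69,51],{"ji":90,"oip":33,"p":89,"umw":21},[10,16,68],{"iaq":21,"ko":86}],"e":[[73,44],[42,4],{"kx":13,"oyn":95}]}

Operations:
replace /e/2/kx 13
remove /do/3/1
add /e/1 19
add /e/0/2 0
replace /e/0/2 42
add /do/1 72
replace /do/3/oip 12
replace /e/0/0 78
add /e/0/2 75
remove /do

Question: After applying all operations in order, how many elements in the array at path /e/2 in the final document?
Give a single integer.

Answer: 2

Derivation:
After op 1 (replace /e/2/kx 13): {"do":[{"jbh":45,"snr":22},[69,51],{"ji":90,"oip":33,"p":89,"umw":21},[10,16,68],{"iaq":21,"ko":86}],"e":[[73,44],[42,4],{"kx":13,"oyn":95}]}
After op 2 (remove /do/3/1): {"do":[{"jbh":45,"snr":22},[69,51],{"ji":90,"oip":33,"p":89,"umw":21},[10,68],{"iaq":21,"ko":86}],"e":[[73,44],[42,4],{"kx":13,"oyn":95}]}
After op 3 (add /e/1 19): {"do":[{"jbh":45,"snr":22},[69,51],{"ji":90,"oip":33,"p":89,"umw":21},[10,68],{"iaq":21,"ko":86}],"e":[[73,44],19,[42,4],{"kx":13,"oyn":95}]}
After op 4 (add /e/0/2 0): {"do":[{"jbh":45,"snr":22},[69,51],{"ji":90,"oip":33,"p":89,"umw":21},[10,68],{"iaq":21,"ko":86}],"e":[[73,44,0],19,[42,4],{"kx":13,"oyn":95}]}
After op 5 (replace /e/0/2 42): {"do":[{"jbh":45,"snr":22},[69,51],{"ji":90,"oip":33,"p":89,"umw":21},[10,68],{"iaq":21,"ko":86}],"e":[[73,44,42],19,[42,4],{"kx":13,"oyn":95}]}
After op 6 (add /do/1 72): {"do":[{"jbh":45,"snr":22},72,[69,51],{"ji":90,"oip":33,"p":89,"umw":21},[10,68],{"iaq":21,"ko":86}],"e":[[73,44,42],19,[42,4],{"kx":13,"oyn":95}]}
After op 7 (replace /do/3/oip 12): {"do":[{"jbh":45,"snr":22},72,[69,51],{"ji":90,"oip":12,"p":89,"umw":21},[10,68],{"iaq":21,"ko":86}],"e":[[73,44,42],19,[42,4],{"kx":13,"oyn":95}]}
After op 8 (replace /e/0/0 78): {"do":[{"jbh":45,"snr":22},72,[69,51],{"ji":90,"oip":12,"p":89,"umw":21},[10,68],{"iaq":21,"ko":86}],"e":[[78,44,42],19,[42,4],{"kx":13,"oyn":95}]}
After op 9 (add /e/0/2 75): {"do":[{"jbh":45,"snr":22},72,[69,51],{"ji":90,"oip":12,"p":89,"umw":21},[10,68],{"iaq":21,"ko":86}],"e":[[78,44,75,42],19,[42,4],{"kx":13,"oyn":95}]}
After op 10 (remove /do): {"e":[[78,44,75,42],19,[42,4],{"kx":13,"oyn":95}]}
Size at path /e/2: 2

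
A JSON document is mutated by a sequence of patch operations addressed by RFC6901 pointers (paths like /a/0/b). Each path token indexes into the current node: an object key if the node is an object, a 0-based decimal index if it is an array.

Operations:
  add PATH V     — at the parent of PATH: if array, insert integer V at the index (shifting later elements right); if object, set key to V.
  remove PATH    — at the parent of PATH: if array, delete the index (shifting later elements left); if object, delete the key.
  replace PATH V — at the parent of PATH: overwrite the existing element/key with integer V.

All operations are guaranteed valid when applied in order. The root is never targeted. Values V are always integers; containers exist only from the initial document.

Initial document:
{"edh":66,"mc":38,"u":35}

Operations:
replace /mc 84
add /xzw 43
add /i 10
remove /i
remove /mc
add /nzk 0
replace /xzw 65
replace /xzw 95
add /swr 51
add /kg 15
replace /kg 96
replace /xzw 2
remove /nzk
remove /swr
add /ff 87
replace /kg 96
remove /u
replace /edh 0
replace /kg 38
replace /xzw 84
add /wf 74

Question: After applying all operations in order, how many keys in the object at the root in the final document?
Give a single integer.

Answer: 5

Derivation:
After op 1 (replace /mc 84): {"edh":66,"mc":84,"u":35}
After op 2 (add /xzw 43): {"edh":66,"mc":84,"u":35,"xzw":43}
After op 3 (add /i 10): {"edh":66,"i":10,"mc":84,"u":35,"xzw":43}
After op 4 (remove /i): {"edh":66,"mc":84,"u":35,"xzw":43}
After op 5 (remove /mc): {"edh":66,"u":35,"xzw":43}
After op 6 (add /nzk 0): {"edh":66,"nzk":0,"u":35,"xzw":43}
After op 7 (replace /xzw 65): {"edh":66,"nzk":0,"u":35,"xzw":65}
After op 8 (replace /xzw 95): {"edh":66,"nzk":0,"u":35,"xzw":95}
After op 9 (add /swr 51): {"edh":66,"nzk":0,"swr":51,"u":35,"xzw":95}
After op 10 (add /kg 15): {"edh":66,"kg":15,"nzk":0,"swr":51,"u":35,"xzw":95}
After op 11 (replace /kg 96): {"edh":66,"kg":96,"nzk":0,"swr":51,"u":35,"xzw":95}
After op 12 (replace /xzw 2): {"edh":66,"kg":96,"nzk":0,"swr":51,"u":35,"xzw":2}
After op 13 (remove /nzk): {"edh":66,"kg":96,"swr":51,"u":35,"xzw":2}
After op 14 (remove /swr): {"edh":66,"kg":96,"u":35,"xzw":2}
After op 15 (add /ff 87): {"edh":66,"ff":87,"kg":96,"u":35,"xzw":2}
After op 16 (replace /kg 96): {"edh":66,"ff":87,"kg":96,"u":35,"xzw":2}
After op 17 (remove /u): {"edh":66,"ff":87,"kg":96,"xzw":2}
After op 18 (replace /edh 0): {"edh":0,"ff":87,"kg":96,"xzw":2}
After op 19 (replace /kg 38): {"edh":0,"ff":87,"kg":38,"xzw":2}
After op 20 (replace /xzw 84): {"edh":0,"ff":87,"kg":38,"xzw":84}
After op 21 (add /wf 74): {"edh":0,"ff":87,"kg":38,"wf":74,"xzw":84}
Size at the root: 5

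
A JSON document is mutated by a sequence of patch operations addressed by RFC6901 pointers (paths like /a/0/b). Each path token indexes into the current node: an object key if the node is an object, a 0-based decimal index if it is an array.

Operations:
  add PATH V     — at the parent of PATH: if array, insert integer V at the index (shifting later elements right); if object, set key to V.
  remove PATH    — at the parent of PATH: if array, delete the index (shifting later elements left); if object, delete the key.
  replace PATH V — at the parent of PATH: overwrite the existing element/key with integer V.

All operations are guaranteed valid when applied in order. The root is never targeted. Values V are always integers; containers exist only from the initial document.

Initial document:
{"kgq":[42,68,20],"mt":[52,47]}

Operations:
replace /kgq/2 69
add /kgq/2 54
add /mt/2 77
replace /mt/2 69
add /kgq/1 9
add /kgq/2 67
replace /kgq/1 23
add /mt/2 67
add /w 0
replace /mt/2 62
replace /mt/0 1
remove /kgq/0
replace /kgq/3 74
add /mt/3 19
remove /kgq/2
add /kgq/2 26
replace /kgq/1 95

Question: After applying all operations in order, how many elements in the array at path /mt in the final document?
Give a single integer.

After op 1 (replace /kgq/2 69): {"kgq":[42,68,69],"mt":[52,47]}
After op 2 (add /kgq/2 54): {"kgq":[42,68,54,69],"mt":[52,47]}
After op 3 (add /mt/2 77): {"kgq":[42,68,54,69],"mt":[52,47,77]}
After op 4 (replace /mt/2 69): {"kgq":[42,68,54,69],"mt":[52,47,69]}
After op 5 (add /kgq/1 9): {"kgq":[42,9,68,54,69],"mt":[52,47,69]}
After op 6 (add /kgq/2 67): {"kgq":[42,9,67,68,54,69],"mt":[52,47,69]}
After op 7 (replace /kgq/1 23): {"kgq":[42,23,67,68,54,69],"mt":[52,47,69]}
After op 8 (add /mt/2 67): {"kgq":[42,23,67,68,54,69],"mt":[52,47,67,69]}
After op 9 (add /w 0): {"kgq":[42,23,67,68,54,69],"mt":[52,47,67,69],"w":0}
After op 10 (replace /mt/2 62): {"kgq":[42,23,67,68,54,69],"mt":[52,47,62,69],"w":0}
After op 11 (replace /mt/0 1): {"kgq":[42,23,67,68,54,69],"mt":[1,47,62,69],"w":0}
After op 12 (remove /kgq/0): {"kgq":[23,67,68,54,69],"mt":[1,47,62,69],"w":0}
After op 13 (replace /kgq/3 74): {"kgq":[23,67,68,74,69],"mt":[1,47,62,69],"w":0}
After op 14 (add /mt/3 19): {"kgq":[23,67,68,74,69],"mt":[1,47,62,19,69],"w":0}
After op 15 (remove /kgq/2): {"kgq":[23,67,74,69],"mt":[1,47,62,19,69],"w":0}
After op 16 (add /kgq/2 26): {"kgq":[23,67,26,74,69],"mt":[1,47,62,19,69],"w":0}
After op 17 (replace /kgq/1 95): {"kgq":[23,95,26,74,69],"mt":[1,47,62,19,69],"w":0}
Size at path /mt: 5

Answer: 5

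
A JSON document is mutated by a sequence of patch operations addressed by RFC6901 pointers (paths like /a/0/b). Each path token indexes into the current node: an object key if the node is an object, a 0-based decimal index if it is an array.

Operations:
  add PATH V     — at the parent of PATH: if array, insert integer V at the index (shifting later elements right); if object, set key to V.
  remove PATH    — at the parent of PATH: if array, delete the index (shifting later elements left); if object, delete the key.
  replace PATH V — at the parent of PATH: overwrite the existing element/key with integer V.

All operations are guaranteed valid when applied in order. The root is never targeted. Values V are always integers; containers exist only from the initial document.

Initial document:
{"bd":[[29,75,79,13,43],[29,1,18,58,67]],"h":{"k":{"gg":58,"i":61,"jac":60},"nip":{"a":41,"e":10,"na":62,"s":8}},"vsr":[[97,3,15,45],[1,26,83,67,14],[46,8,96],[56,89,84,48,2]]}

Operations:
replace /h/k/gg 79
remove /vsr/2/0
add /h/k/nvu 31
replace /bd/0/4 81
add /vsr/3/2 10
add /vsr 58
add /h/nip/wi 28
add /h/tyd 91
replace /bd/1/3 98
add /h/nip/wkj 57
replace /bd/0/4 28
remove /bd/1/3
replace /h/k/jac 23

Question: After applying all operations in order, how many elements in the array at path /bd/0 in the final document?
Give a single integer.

Answer: 5

Derivation:
After op 1 (replace /h/k/gg 79): {"bd":[[29,75,79,13,43],[29,1,18,58,67]],"h":{"k":{"gg":79,"i":61,"jac":60},"nip":{"a":41,"e":10,"na":62,"s":8}},"vsr":[[97,3,15,45],[1,26,83,67,14],[46,8,96],[56,89,84,48,2]]}
After op 2 (remove /vsr/2/0): {"bd":[[29,75,79,13,43],[29,1,18,58,67]],"h":{"k":{"gg":79,"i":61,"jac":60},"nip":{"a":41,"e":10,"na":62,"s":8}},"vsr":[[97,3,15,45],[1,26,83,67,14],[8,96],[56,89,84,48,2]]}
After op 3 (add /h/k/nvu 31): {"bd":[[29,75,79,13,43],[29,1,18,58,67]],"h":{"k":{"gg":79,"i":61,"jac":60,"nvu":31},"nip":{"a":41,"e":10,"na":62,"s":8}},"vsr":[[97,3,15,45],[1,26,83,67,14],[8,96],[56,89,84,48,2]]}
After op 4 (replace /bd/0/4 81): {"bd":[[29,75,79,13,81],[29,1,18,58,67]],"h":{"k":{"gg":79,"i":61,"jac":60,"nvu":31},"nip":{"a":41,"e":10,"na":62,"s":8}},"vsr":[[97,3,15,45],[1,26,83,67,14],[8,96],[56,89,84,48,2]]}
After op 5 (add /vsr/3/2 10): {"bd":[[29,75,79,13,81],[29,1,18,58,67]],"h":{"k":{"gg":79,"i":61,"jac":60,"nvu":31},"nip":{"a":41,"e":10,"na":62,"s":8}},"vsr":[[97,3,15,45],[1,26,83,67,14],[8,96],[56,89,10,84,48,2]]}
After op 6 (add /vsr 58): {"bd":[[29,75,79,13,81],[29,1,18,58,67]],"h":{"k":{"gg":79,"i":61,"jac":60,"nvu":31},"nip":{"a":41,"e":10,"na":62,"s":8}},"vsr":58}
After op 7 (add /h/nip/wi 28): {"bd":[[29,75,79,13,81],[29,1,18,58,67]],"h":{"k":{"gg":79,"i":61,"jac":60,"nvu":31},"nip":{"a":41,"e":10,"na":62,"s":8,"wi":28}},"vsr":58}
After op 8 (add /h/tyd 91): {"bd":[[29,75,79,13,81],[29,1,18,58,67]],"h":{"k":{"gg":79,"i":61,"jac":60,"nvu":31},"nip":{"a":41,"e":10,"na":62,"s":8,"wi":28},"tyd":91},"vsr":58}
After op 9 (replace /bd/1/3 98): {"bd":[[29,75,79,13,81],[29,1,18,98,67]],"h":{"k":{"gg":79,"i":61,"jac":60,"nvu":31},"nip":{"a":41,"e":10,"na":62,"s":8,"wi":28},"tyd":91},"vsr":58}
After op 10 (add /h/nip/wkj 57): {"bd":[[29,75,79,13,81],[29,1,18,98,67]],"h":{"k":{"gg":79,"i":61,"jac":60,"nvu":31},"nip":{"a":41,"e":10,"na":62,"s":8,"wi":28,"wkj":57},"tyd":91},"vsr":58}
After op 11 (replace /bd/0/4 28): {"bd":[[29,75,79,13,28],[29,1,18,98,67]],"h":{"k":{"gg":79,"i":61,"jac":60,"nvu":31},"nip":{"a":41,"e":10,"na":62,"s":8,"wi":28,"wkj":57},"tyd":91},"vsr":58}
After op 12 (remove /bd/1/3): {"bd":[[29,75,79,13,28],[29,1,18,67]],"h":{"k":{"gg":79,"i":61,"jac":60,"nvu":31},"nip":{"a":41,"e":10,"na":62,"s":8,"wi":28,"wkj":57},"tyd":91},"vsr":58}
After op 13 (replace /h/k/jac 23): {"bd":[[29,75,79,13,28],[29,1,18,67]],"h":{"k":{"gg":79,"i":61,"jac":23,"nvu":31},"nip":{"a":41,"e":10,"na":62,"s":8,"wi":28,"wkj":57},"tyd":91},"vsr":58}
Size at path /bd/0: 5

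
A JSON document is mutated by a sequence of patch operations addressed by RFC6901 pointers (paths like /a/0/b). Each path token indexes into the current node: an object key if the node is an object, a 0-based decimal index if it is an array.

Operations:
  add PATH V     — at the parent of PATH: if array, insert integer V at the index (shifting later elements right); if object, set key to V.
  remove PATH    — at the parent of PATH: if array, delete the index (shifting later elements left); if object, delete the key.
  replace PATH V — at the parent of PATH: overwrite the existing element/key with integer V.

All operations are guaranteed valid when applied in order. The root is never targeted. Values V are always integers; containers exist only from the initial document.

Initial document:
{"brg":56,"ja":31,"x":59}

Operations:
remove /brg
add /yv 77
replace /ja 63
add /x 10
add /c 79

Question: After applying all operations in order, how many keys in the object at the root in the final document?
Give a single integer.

Answer: 4

Derivation:
After op 1 (remove /brg): {"ja":31,"x":59}
After op 2 (add /yv 77): {"ja":31,"x":59,"yv":77}
After op 3 (replace /ja 63): {"ja":63,"x":59,"yv":77}
After op 4 (add /x 10): {"ja":63,"x":10,"yv":77}
After op 5 (add /c 79): {"c":79,"ja":63,"x":10,"yv":77}
Size at the root: 4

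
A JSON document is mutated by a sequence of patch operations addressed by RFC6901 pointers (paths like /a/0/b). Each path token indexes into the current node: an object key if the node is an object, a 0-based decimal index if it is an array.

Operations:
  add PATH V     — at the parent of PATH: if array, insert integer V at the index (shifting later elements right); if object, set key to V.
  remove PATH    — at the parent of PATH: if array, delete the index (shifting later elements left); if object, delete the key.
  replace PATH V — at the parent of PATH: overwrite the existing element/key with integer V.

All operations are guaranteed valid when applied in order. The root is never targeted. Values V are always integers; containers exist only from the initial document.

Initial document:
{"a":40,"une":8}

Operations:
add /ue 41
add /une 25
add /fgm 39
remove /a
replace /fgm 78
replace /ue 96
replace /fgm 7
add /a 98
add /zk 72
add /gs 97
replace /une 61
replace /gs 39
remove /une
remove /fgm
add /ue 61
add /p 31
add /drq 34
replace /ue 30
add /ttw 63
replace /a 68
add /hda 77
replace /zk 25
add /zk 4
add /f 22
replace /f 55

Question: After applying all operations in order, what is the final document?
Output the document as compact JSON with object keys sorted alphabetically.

Answer: {"a":68,"drq":34,"f":55,"gs":39,"hda":77,"p":31,"ttw":63,"ue":30,"zk":4}

Derivation:
After op 1 (add /ue 41): {"a":40,"ue":41,"une":8}
After op 2 (add /une 25): {"a":40,"ue":41,"une":25}
After op 3 (add /fgm 39): {"a":40,"fgm":39,"ue":41,"une":25}
After op 4 (remove /a): {"fgm":39,"ue":41,"une":25}
After op 5 (replace /fgm 78): {"fgm":78,"ue":41,"une":25}
After op 6 (replace /ue 96): {"fgm":78,"ue":96,"une":25}
After op 7 (replace /fgm 7): {"fgm":7,"ue":96,"une":25}
After op 8 (add /a 98): {"a":98,"fgm":7,"ue":96,"une":25}
After op 9 (add /zk 72): {"a":98,"fgm":7,"ue":96,"une":25,"zk":72}
After op 10 (add /gs 97): {"a":98,"fgm":7,"gs":97,"ue":96,"une":25,"zk":72}
After op 11 (replace /une 61): {"a":98,"fgm":7,"gs":97,"ue":96,"une":61,"zk":72}
After op 12 (replace /gs 39): {"a":98,"fgm":7,"gs":39,"ue":96,"une":61,"zk":72}
After op 13 (remove /une): {"a":98,"fgm":7,"gs":39,"ue":96,"zk":72}
After op 14 (remove /fgm): {"a":98,"gs":39,"ue":96,"zk":72}
After op 15 (add /ue 61): {"a":98,"gs":39,"ue":61,"zk":72}
After op 16 (add /p 31): {"a":98,"gs":39,"p":31,"ue":61,"zk":72}
After op 17 (add /drq 34): {"a":98,"drq":34,"gs":39,"p":31,"ue":61,"zk":72}
After op 18 (replace /ue 30): {"a":98,"drq":34,"gs":39,"p":31,"ue":30,"zk":72}
After op 19 (add /ttw 63): {"a":98,"drq":34,"gs":39,"p":31,"ttw":63,"ue":30,"zk":72}
After op 20 (replace /a 68): {"a":68,"drq":34,"gs":39,"p":31,"ttw":63,"ue":30,"zk":72}
After op 21 (add /hda 77): {"a":68,"drq":34,"gs":39,"hda":77,"p":31,"ttw":63,"ue":30,"zk":72}
After op 22 (replace /zk 25): {"a":68,"drq":34,"gs":39,"hda":77,"p":31,"ttw":63,"ue":30,"zk":25}
After op 23 (add /zk 4): {"a":68,"drq":34,"gs":39,"hda":77,"p":31,"ttw":63,"ue":30,"zk":4}
After op 24 (add /f 22): {"a":68,"drq":34,"f":22,"gs":39,"hda":77,"p":31,"ttw":63,"ue":30,"zk":4}
After op 25 (replace /f 55): {"a":68,"drq":34,"f":55,"gs":39,"hda":77,"p":31,"ttw":63,"ue":30,"zk":4}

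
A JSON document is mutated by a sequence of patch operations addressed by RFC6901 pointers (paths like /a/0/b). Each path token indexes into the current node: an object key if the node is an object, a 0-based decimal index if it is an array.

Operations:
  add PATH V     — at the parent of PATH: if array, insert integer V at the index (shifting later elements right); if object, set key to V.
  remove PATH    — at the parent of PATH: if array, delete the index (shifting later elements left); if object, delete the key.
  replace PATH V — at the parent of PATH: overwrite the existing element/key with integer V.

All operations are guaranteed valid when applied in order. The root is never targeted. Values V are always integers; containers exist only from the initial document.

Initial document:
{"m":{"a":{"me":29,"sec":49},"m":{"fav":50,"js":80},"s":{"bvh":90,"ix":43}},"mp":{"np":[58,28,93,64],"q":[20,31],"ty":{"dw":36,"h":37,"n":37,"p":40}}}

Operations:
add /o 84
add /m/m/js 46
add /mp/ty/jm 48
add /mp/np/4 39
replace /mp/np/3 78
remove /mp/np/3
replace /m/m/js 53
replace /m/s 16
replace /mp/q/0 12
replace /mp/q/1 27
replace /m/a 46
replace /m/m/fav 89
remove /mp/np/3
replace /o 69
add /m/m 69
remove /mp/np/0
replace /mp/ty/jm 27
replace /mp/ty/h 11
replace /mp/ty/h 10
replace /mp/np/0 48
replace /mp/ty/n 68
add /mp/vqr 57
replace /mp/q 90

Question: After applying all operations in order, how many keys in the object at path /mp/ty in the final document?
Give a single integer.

After op 1 (add /o 84): {"m":{"a":{"me":29,"sec":49},"m":{"fav":50,"js":80},"s":{"bvh":90,"ix":43}},"mp":{"np":[58,28,93,64],"q":[20,31],"ty":{"dw":36,"h":37,"n":37,"p":40}},"o":84}
After op 2 (add /m/m/js 46): {"m":{"a":{"me":29,"sec":49},"m":{"fav":50,"js":46},"s":{"bvh":90,"ix":43}},"mp":{"np":[58,28,93,64],"q":[20,31],"ty":{"dw":36,"h":37,"n":37,"p":40}},"o":84}
After op 3 (add /mp/ty/jm 48): {"m":{"a":{"me":29,"sec":49},"m":{"fav":50,"js":46},"s":{"bvh":90,"ix":43}},"mp":{"np":[58,28,93,64],"q":[20,31],"ty":{"dw":36,"h":37,"jm":48,"n":37,"p":40}},"o":84}
After op 4 (add /mp/np/4 39): {"m":{"a":{"me":29,"sec":49},"m":{"fav":50,"js":46},"s":{"bvh":90,"ix":43}},"mp":{"np":[58,28,93,64,39],"q":[20,31],"ty":{"dw":36,"h":37,"jm":48,"n":37,"p":40}},"o":84}
After op 5 (replace /mp/np/3 78): {"m":{"a":{"me":29,"sec":49},"m":{"fav":50,"js":46},"s":{"bvh":90,"ix":43}},"mp":{"np":[58,28,93,78,39],"q":[20,31],"ty":{"dw":36,"h":37,"jm":48,"n":37,"p":40}},"o":84}
After op 6 (remove /mp/np/3): {"m":{"a":{"me":29,"sec":49},"m":{"fav":50,"js":46},"s":{"bvh":90,"ix":43}},"mp":{"np":[58,28,93,39],"q":[20,31],"ty":{"dw":36,"h":37,"jm":48,"n":37,"p":40}},"o":84}
After op 7 (replace /m/m/js 53): {"m":{"a":{"me":29,"sec":49},"m":{"fav":50,"js":53},"s":{"bvh":90,"ix":43}},"mp":{"np":[58,28,93,39],"q":[20,31],"ty":{"dw":36,"h":37,"jm":48,"n":37,"p":40}},"o":84}
After op 8 (replace /m/s 16): {"m":{"a":{"me":29,"sec":49},"m":{"fav":50,"js":53},"s":16},"mp":{"np":[58,28,93,39],"q":[20,31],"ty":{"dw":36,"h":37,"jm":48,"n":37,"p":40}},"o":84}
After op 9 (replace /mp/q/0 12): {"m":{"a":{"me":29,"sec":49},"m":{"fav":50,"js":53},"s":16},"mp":{"np":[58,28,93,39],"q":[12,31],"ty":{"dw":36,"h":37,"jm":48,"n":37,"p":40}},"o":84}
After op 10 (replace /mp/q/1 27): {"m":{"a":{"me":29,"sec":49},"m":{"fav":50,"js":53},"s":16},"mp":{"np":[58,28,93,39],"q":[12,27],"ty":{"dw":36,"h":37,"jm":48,"n":37,"p":40}},"o":84}
After op 11 (replace /m/a 46): {"m":{"a":46,"m":{"fav":50,"js":53},"s":16},"mp":{"np":[58,28,93,39],"q":[12,27],"ty":{"dw":36,"h":37,"jm":48,"n":37,"p":40}},"o":84}
After op 12 (replace /m/m/fav 89): {"m":{"a":46,"m":{"fav":89,"js":53},"s":16},"mp":{"np":[58,28,93,39],"q":[12,27],"ty":{"dw":36,"h":37,"jm":48,"n":37,"p":40}},"o":84}
After op 13 (remove /mp/np/3): {"m":{"a":46,"m":{"fav":89,"js":53},"s":16},"mp":{"np":[58,28,93],"q":[12,27],"ty":{"dw":36,"h":37,"jm":48,"n":37,"p":40}},"o":84}
After op 14 (replace /o 69): {"m":{"a":46,"m":{"fav":89,"js":53},"s":16},"mp":{"np":[58,28,93],"q":[12,27],"ty":{"dw":36,"h":37,"jm":48,"n":37,"p":40}},"o":69}
After op 15 (add /m/m 69): {"m":{"a":46,"m":69,"s":16},"mp":{"np":[58,28,93],"q":[12,27],"ty":{"dw":36,"h":37,"jm":48,"n":37,"p":40}},"o":69}
After op 16 (remove /mp/np/0): {"m":{"a":46,"m":69,"s":16},"mp":{"np":[28,93],"q":[12,27],"ty":{"dw":36,"h":37,"jm":48,"n":37,"p":40}},"o":69}
After op 17 (replace /mp/ty/jm 27): {"m":{"a":46,"m":69,"s":16},"mp":{"np":[28,93],"q":[12,27],"ty":{"dw":36,"h":37,"jm":27,"n":37,"p":40}},"o":69}
After op 18 (replace /mp/ty/h 11): {"m":{"a":46,"m":69,"s":16},"mp":{"np":[28,93],"q":[12,27],"ty":{"dw":36,"h":11,"jm":27,"n":37,"p":40}},"o":69}
After op 19 (replace /mp/ty/h 10): {"m":{"a":46,"m":69,"s":16},"mp":{"np":[28,93],"q":[12,27],"ty":{"dw":36,"h":10,"jm":27,"n":37,"p":40}},"o":69}
After op 20 (replace /mp/np/0 48): {"m":{"a":46,"m":69,"s":16},"mp":{"np":[48,93],"q":[12,27],"ty":{"dw":36,"h":10,"jm":27,"n":37,"p":40}},"o":69}
After op 21 (replace /mp/ty/n 68): {"m":{"a":46,"m":69,"s":16},"mp":{"np":[48,93],"q":[12,27],"ty":{"dw":36,"h":10,"jm":27,"n":68,"p":40}},"o":69}
After op 22 (add /mp/vqr 57): {"m":{"a":46,"m":69,"s":16},"mp":{"np":[48,93],"q":[12,27],"ty":{"dw":36,"h":10,"jm":27,"n":68,"p":40},"vqr":57},"o":69}
After op 23 (replace /mp/q 90): {"m":{"a":46,"m":69,"s":16},"mp":{"np":[48,93],"q":90,"ty":{"dw":36,"h":10,"jm":27,"n":68,"p":40},"vqr":57},"o":69}
Size at path /mp/ty: 5

Answer: 5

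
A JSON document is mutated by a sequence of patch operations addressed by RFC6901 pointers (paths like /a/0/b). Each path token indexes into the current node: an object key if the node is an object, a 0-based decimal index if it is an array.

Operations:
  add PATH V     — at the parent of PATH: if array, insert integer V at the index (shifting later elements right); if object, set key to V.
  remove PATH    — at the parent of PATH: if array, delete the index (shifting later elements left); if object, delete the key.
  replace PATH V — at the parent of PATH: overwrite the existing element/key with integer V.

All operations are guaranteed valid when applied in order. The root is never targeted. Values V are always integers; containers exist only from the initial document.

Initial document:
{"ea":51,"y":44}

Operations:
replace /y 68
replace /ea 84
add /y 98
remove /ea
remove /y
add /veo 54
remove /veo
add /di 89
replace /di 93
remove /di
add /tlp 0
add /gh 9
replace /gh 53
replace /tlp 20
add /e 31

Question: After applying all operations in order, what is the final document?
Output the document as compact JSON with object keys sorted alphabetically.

After op 1 (replace /y 68): {"ea":51,"y":68}
After op 2 (replace /ea 84): {"ea":84,"y":68}
After op 3 (add /y 98): {"ea":84,"y":98}
After op 4 (remove /ea): {"y":98}
After op 5 (remove /y): {}
After op 6 (add /veo 54): {"veo":54}
After op 7 (remove /veo): {}
After op 8 (add /di 89): {"di":89}
After op 9 (replace /di 93): {"di":93}
After op 10 (remove /di): {}
After op 11 (add /tlp 0): {"tlp":0}
After op 12 (add /gh 9): {"gh":9,"tlp":0}
After op 13 (replace /gh 53): {"gh":53,"tlp":0}
After op 14 (replace /tlp 20): {"gh":53,"tlp":20}
After op 15 (add /e 31): {"e":31,"gh":53,"tlp":20}

Answer: {"e":31,"gh":53,"tlp":20}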